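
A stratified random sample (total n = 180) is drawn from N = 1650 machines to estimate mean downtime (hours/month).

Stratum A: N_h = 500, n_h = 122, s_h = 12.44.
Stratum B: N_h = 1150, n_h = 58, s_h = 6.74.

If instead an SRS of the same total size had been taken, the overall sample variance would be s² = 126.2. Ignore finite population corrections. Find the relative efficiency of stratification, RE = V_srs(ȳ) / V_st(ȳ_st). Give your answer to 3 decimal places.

V̂(ȳ_st) = Σ W_h² s_h²/n_h, with W_h = N_h/N and N = 1650:
  stratum A: (500/1650)²·12.44²/122 = 0.11648
  stratum B: (1150/1650)²·6.74²/58 = 0.380469
V_st = 0.49695
V_srs = s²/n = 126.2/180 = 0.701111
Relative efficiency = V_srs / V_st = 0.701111/0.49695 = 1.4108

RE ≈ 1.411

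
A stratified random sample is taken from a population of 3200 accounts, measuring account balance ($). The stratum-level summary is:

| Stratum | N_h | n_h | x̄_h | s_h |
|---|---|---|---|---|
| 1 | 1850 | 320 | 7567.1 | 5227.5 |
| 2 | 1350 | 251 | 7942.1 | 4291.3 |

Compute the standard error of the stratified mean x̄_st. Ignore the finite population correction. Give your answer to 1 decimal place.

V̂(x̄_st) = Σ W_h² s_h²/n_h, with W_h = N_h/N and N = 3200:
  stratum 1: (1850/3200)²·5227.5²/320 = 28541.8
  stratum 2: (1350/3200)²·4291.3²/251 = 13057.8
V̂(x̄_st) = 41599.7
SE(x̄_st) = √41599.7 = 203.96

SE(x̄_st) ≈ 204.0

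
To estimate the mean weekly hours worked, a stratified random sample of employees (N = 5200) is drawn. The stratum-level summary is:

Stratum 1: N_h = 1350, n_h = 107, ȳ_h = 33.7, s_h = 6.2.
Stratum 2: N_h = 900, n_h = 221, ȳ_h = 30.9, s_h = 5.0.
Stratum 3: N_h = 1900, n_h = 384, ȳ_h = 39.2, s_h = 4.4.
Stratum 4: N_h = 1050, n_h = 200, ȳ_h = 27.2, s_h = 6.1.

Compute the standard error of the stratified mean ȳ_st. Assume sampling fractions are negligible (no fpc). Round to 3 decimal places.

SE(ȳ_st) ≈ 0.205

V̂(ȳ_st) = Σ W_h² s_h²/n_h, with W_h = N_h/N and N = 5200:
  stratum 1: (1350/5200)²·6.2²/107 = 0.0242137
  stratum 2: (900/5200)²·5.0²/221 = 0.00338864
  stratum 3: (1900/5200)²·4.4²/384 = 0.00673092
  stratum 4: (1050/5200)²·6.1²/200 = 0.0075858
V̂(ȳ_st) = 0.041919
SE(ȳ_st) = √0.041919 = 0.204741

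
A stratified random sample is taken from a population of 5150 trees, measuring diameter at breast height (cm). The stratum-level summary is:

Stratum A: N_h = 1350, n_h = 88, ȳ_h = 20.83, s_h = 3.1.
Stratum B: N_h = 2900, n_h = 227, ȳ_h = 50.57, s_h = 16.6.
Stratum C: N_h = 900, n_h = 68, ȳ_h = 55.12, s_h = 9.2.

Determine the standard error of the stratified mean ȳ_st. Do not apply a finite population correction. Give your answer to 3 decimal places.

V̂(ȳ_st) = Σ W_h² s_h²/n_h, with W_h = N_h/N and N = 5150:
  stratum A: (1350/5150)²·3.1²/88 = 0.00750402
  stratum B: (2900/5150)²·16.6²/227 = 0.384921
  stratum C: (900/5150)²·9.2²/68 = 0.0380135
V̂(ȳ_st) = 0.430439
SE(ȳ_st) = √0.430439 = 0.656078

SE(ȳ_st) ≈ 0.656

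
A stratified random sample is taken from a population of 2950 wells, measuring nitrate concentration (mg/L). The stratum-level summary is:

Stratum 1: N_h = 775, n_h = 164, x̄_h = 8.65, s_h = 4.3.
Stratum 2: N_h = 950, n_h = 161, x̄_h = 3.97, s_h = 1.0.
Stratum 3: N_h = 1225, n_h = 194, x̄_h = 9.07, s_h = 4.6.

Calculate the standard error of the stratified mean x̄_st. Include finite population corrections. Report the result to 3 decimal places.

V̂(x̄_st) = Σ W_h² (1 − n_h/N_h) s_h²/n_h, with W_h = N_h/N and N = 2950:
  stratum 1: (775/2950)²·(1 − 164/775)·4.3²/164 = 0.00613468
  stratum 2: (950/2950)²·(1 − 161/950)·1.0²/161 = 0.000534972
  stratum 3: (1225/2950)²·(1 − 194/1225)·4.6²/194 = 0.0158294
V̂(x̄_st) = 0.0224991
SE(x̄_st) = √0.0224991 = 0.149997

SE(x̄_st) ≈ 0.150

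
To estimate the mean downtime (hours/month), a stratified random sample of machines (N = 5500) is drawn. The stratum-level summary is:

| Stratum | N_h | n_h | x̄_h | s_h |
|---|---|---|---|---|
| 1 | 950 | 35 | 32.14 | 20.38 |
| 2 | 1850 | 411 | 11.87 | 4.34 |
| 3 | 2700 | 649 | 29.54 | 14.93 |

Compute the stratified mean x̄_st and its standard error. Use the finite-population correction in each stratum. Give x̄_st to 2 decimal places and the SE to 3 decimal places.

x̄_st ≈ 24.05, SE ≈ 0.639

x̄_st = Σ W_h x̄_h = (950·32.14 + 1850·11.87 + 2700·29.54)/5500 = 24.04555
V̂(x̄_st) = Σ W_h² (1 − n_h/N_h) s_h²/n_h, with W_h = N_h/N and N = 5500:
  stratum 1: (950/5500)²·(1 − 35/950)·20.38²/35 = 0.341004
  stratum 2: (1850/5500)²·(1 − 411/1850)·4.34²/411 = 0.00403315
  stratum 3: (2700/5500)²·(1 − 649/2700)·14.93²/649 = 0.0628751
V̂(x̄_st) = 0.407912
SE(x̄_st) = √0.407912 = 0.63868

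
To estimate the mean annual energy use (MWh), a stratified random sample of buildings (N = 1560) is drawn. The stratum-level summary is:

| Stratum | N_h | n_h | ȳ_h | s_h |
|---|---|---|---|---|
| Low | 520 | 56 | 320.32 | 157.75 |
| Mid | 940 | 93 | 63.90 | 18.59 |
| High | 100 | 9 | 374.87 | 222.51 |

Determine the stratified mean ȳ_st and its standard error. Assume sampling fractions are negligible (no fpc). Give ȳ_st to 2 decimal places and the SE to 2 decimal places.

ȳ_st ≈ 169.31, SE ≈ 8.56

ȳ_st = Σ W_h ȳ_h = (520·320.32 + 940·63.90 + 100·374.87)/1560 = 169.30731
V̂(ȳ_st) = Σ W_h² s_h²/n_h, with W_h = N_h/N and N = 1560:
  stratum Low: (520/1560)²·157.75²/56 = 49.3751
  stratum Mid: (940/1560)²·18.59²/93 = 1.34922
  stratum High: (100/1560)²·222.51²/9 = 22.6051
V̂(ȳ_st) = 73.3295
SE(ȳ_st) = √73.3295 = 8.56326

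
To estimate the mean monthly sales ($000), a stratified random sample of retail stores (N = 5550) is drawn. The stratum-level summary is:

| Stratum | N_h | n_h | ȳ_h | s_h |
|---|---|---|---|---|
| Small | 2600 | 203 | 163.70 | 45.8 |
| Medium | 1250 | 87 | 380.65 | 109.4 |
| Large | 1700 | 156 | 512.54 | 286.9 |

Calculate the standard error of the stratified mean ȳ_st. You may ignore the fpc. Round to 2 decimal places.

SE(ȳ_st) ≈ 7.66

V̂(ȳ_st) = Σ W_h² s_h²/n_h, with W_h = N_h/N and N = 5550:
  stratum Small: (2600/5550)²·45.8²/203 = 2.26775
  stratum Medium: (1250/5550)²·109.4²/87 = 6.9783
  stratum Large: (1700/5550)²·286.9²/156 = 49.5049
V̂(ȳ_st) = 58.751
SE(ȳ_st) = √58.751 = 7.66492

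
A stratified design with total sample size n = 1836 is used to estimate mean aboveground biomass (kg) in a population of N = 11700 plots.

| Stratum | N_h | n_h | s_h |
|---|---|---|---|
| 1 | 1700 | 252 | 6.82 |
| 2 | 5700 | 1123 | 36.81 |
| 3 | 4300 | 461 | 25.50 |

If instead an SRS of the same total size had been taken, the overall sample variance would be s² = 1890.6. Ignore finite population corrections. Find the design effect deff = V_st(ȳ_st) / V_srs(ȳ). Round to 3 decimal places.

deff ≈ 0.467

V̂(ȳ_st) = Σ W_h² s_h²/n_h, with W_h = N_h/N and N = 11700:
  stratum 1: (1700/11700)²·6.82²/252 = 0.00389668
  stratum 2: (5700/11700)²·36.81²/1123 = 0.286372
  stratum 3: (4300/11700)²·25.50²/461 = 0.190522
V_st = 0.48079
V_srs = s²/n = 1890.6/1836 = 1.02974
deff = V_st / V_srs = 0.48079/1.02974 = 0.4669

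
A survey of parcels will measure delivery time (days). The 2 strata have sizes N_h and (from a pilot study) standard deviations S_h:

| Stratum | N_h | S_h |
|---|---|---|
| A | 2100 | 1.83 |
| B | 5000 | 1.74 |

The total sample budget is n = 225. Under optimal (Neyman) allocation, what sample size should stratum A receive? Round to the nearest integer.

Neyman allocation: n_h = n · N_h S_h / Σ N_i S_i, with n = 225.
  stratum A: N_h·S_h = 2100·1.83 = 3843.00
  stratum B: N_h·S_h = 5000·1.74 = 8700.00
Σ N_h S_h = 12543.00
n for stratum A = 225·3843.00/12543.00 = 68.937 → 69

69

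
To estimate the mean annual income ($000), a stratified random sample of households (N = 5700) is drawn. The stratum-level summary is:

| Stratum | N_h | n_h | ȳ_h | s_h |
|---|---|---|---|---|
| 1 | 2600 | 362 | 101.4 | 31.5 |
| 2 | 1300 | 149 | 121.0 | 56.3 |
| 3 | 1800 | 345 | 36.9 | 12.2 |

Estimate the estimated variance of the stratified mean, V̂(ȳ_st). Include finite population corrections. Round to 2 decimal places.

V̂(ȳ_st) ≈ 1.51

V̂(ȳ_st) = Σ W_h² (1 − n_h/N_h) s_h²/n_h, with W_h = N_h/N and N = 5700:
  stratum 1: (2600/5700)²·(1 − 362/2600)·31.5²/362 = 0.490904
  stratum 2: (1300/5700)²·(1 − 149/1300)·56.3²/149 = 0.979714
  stratum 3: (1800/5700)²·(1 − 345/1800)·12.2²/345 = 0.0347765
V̂(ȳ_st) = 1.50539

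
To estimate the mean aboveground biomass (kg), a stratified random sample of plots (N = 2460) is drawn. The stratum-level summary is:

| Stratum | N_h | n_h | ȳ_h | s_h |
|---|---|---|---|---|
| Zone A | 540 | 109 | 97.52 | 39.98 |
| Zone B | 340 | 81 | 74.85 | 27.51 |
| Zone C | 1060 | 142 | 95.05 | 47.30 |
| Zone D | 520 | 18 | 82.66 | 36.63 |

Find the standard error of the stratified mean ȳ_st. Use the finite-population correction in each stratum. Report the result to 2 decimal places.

SE(ȳ_st) ≈ 2.54

V̂(ȳ_st) = Σ W_h² (1 − n_h/N_h) s_h²/n_h, with W_h = N_h/N and N = 2460:
  stratum Zone A: (540/2460)²·(1 − 109/540)·39.98²/109 = 0.563975
  stratum Zone B: (340/2460)²·(1 − 81/340)·27.51²/81 = 0.135958
  stratum Zone C: (1060/2460)²·(1 − 142/1060)·47.30²/142 = 2.53345
  stratum Zone D: (520/2460)²·(1 − 18/520)·36.63²/18 = 3.21542
V̂(ȳ_st) = 6.44881
SE(ȳ_st) = √6.44881 = 2.53945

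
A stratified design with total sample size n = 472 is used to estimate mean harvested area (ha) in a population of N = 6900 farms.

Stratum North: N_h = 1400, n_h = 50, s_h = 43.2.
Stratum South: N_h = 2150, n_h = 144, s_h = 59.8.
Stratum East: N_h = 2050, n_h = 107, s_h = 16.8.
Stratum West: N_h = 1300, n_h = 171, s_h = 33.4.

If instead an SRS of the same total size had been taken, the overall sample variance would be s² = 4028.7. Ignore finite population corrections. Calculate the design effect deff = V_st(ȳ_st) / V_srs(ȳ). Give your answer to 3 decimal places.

deff ≈ 0.517

V̂(ȳ_st) = Σ W_h² s_h²/n_h, with W_h = N_h/N and N = 6900:
  stratum North: (1400/6900)²·43.2²/50 = 1.53658
  stratum South: (2150/6900)²·59.8²/144 = 2.41112
  stratum East: (2050/6900)²·16.8²/107 = 0.232833
  stratum West: (1300/6900)²·33.4²/171 = 0.231572
V_st = 4.4121
V_srs = s²/n = 4028.7/472 = 8.53538
deff = V_st / V_srs = 4.4121/8.53538 = 0.5169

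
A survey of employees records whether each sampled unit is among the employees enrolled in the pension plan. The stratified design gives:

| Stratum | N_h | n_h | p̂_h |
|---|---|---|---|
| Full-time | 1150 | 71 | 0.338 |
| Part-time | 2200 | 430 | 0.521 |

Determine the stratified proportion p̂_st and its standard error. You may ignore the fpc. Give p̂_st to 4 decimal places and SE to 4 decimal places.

N = 3350; stratum weights W_h = N_h/N.
p̂_st = Σ W_h p̂_h = (1150·0.338 + 2200·0.521)/3350 = 0.45818
V̂(p̂_st) = Σ W_h² p̂_h(1−p̂_h)/(n_h−1):
  stratum Full-time: (1150/3350)²·0.338·0.662/70 = 0.000376689
  stratum Part-time: (2200/3350)²·0.521·0.479/429 = 0.000250883
V̂(p̂_st) = 0.000627572; SE = √V̂ = 0.0250514

p̂_st ≈ 0.4582, SE ≈ 0.0251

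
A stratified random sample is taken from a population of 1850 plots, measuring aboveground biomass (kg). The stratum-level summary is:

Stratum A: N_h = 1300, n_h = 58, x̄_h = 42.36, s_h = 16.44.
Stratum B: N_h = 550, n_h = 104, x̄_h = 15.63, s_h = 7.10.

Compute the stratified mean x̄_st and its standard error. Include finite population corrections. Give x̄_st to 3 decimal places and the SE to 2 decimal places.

x̄_st ≈ 34.413, SE ≈ 1.49

x̄_st = Σ W_h x̄_h = (1300·42.36 + 550·15.63)/1850 = 34.41324
V̂(x̄_st) = Σ W_h² (1 − n_h/N_h) s_h²/n_h, with W_h = N_h/N and N = 1850:
  stratum A: (1300/1850)²·(1 − 58/1300)·16.44²/58 = 2.19835
  stratum B: (550/1850)²·(1 − 104/550)·7.10²/104 = 0.0347406
V̂(x̄_st) = 2.23309
SE(x̄_st) = √2.23309 = 1.49435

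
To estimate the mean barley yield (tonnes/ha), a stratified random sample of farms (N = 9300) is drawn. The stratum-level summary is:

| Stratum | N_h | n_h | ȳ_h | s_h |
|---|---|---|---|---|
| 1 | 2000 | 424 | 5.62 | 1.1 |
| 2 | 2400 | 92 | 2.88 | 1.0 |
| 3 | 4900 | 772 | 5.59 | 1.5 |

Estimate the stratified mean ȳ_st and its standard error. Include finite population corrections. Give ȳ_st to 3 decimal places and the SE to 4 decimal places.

ȳ_st ≈ 4.897, SE ≈ 0.0385

ȳ_st = Σ W_h ȳ_h = (2000·5.62 + 2400·2.88 + 4900·5.59)/9300 = 4.89710
V̂(ȳ_st) = Σ W_h² (1 − n_h/N_h) s_h²/n_h, with W_h = N_h/N and N = 9300:
  stratum 1: (2000/9300)²·(1 − 424/2000)·1.1²/424 = 0.000104002
  stratum 2: (2400/9300)²·(1 − 92/2400)·1.0²/92 = 0.000696135
  stratum 3: (4900/9300)²·(1 − 772/4900)·1.5²/772 = 0.000681609
V̂(ȳ_st) = 0.00148174
SE(ȳ_st) = √0.00148174 = 0.0384934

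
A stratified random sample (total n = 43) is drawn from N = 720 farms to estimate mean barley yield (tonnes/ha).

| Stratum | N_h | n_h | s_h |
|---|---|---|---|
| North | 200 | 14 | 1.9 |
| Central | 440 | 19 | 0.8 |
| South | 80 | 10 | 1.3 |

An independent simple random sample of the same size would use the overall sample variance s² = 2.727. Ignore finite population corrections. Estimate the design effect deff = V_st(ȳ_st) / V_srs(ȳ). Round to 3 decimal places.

deff ≈ 0.545

V̂(ȳ_st) = Σ W_h² s_h²/n_h, with W_h = N_h/N and N = 720:
  stratum North: (200/720)²·1.9²/14 = 0.0198964
  stratum Central: (440/720)²·0.8²/19 = 0.0125796
  stratum South: (80/720)²·1.3²/10 = 0.00208642
V_st = 0.0345624
V_srs = s²/n = 2.727/43 = 0.0634186
deff = V_st / V_srs = 0.0345624/0.0634186 = 0.5450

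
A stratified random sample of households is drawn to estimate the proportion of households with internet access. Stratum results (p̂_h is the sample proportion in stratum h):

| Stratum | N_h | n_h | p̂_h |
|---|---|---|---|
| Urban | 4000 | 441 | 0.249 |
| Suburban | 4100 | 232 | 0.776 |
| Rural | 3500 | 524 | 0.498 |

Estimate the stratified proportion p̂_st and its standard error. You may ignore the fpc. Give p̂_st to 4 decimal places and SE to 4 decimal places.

N = 11600; stratum weights W_h = N_h/N.
p̂_st = Σ W_h p̂_h = (4000·0.249 + 4100·0.776 + 3500·0.498)/11600 = 0.51040
V̂(p̂_st) = Σ W_h² p̂_h(1−p̂_h)/(n_h−1):
  stratum Urban: (4000/11600)²·0.249·0.751/440 = 5.05348e-05
  stratum Suburban: (4100/11600)²·0.776·0.224/231 = 9.40047e-05
  stratum Rural: (3500/11600)²·0.498·0.502/523 = 4.35163e-05
V̂(p̂_st) = 0.000188056; SE = √V̂ = 0.0137133

p̂_st ≈ 0.5104, SE ≈ 0.0137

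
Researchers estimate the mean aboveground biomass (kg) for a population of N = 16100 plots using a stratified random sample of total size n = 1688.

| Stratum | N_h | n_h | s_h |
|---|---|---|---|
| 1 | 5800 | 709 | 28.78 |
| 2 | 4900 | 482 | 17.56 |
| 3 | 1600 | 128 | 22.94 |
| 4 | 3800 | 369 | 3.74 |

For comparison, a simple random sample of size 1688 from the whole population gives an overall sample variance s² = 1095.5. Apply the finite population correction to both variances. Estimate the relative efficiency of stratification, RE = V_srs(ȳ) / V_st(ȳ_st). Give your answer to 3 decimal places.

V̂(ȳ_st) = Σ W_h² (1 − n_h/N_h) s_h²/n_h, with W_h = N_h/N and N = 16100:
  stratum 1: (5800/16100)²·(1 − 709/5800)·28.78²/709 = 0.133081
  stratum 2: (4900/16100)²·(1 − 482/4900)·17.56²/482 = 0.0534284
  stratum 3: (1600/16100)²·(1 − 128/1600)·22.94²/128 = 0.0373554
  stratum 4: (3800/16100)²·(1 − 369/3800)·3.74²/369 = 0.00190664
V_st = 0.225771
V_srs = (1 − 1688/16100)·1095.5/1688 = 0.580949
Relative efficiency = V_srs / V_st = 0.580949/0.225771 = 2.5732

RE ≈ 2.573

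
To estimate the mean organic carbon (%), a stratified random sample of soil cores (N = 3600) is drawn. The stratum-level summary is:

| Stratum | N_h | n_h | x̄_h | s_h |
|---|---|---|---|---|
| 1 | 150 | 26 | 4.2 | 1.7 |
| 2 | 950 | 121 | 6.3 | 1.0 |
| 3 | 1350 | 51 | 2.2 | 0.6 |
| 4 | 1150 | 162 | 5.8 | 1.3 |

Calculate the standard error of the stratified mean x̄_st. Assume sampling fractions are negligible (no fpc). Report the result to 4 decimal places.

V̂(x̄_st) = Σ W_h² s_h²/n_h, with W_h = N_h/N and N = 3600:
  stratum 1: (150/3600)²·1.7²/26 = 0.000192975
  stratum 2: (950/3600)²·1.0²/121 = 0.000575515
  stratum 3: (1350/3600)²·0.6²/51 = 0.000992647
  stratum 4: (1150/3600)²·1.3²/162 = 0.00106454
V̂(x̄_st) = 0.00282568
SE(x̄_st) = √0.00282568 = 0.0531571

SE(x̄_st) ≈ 0.0532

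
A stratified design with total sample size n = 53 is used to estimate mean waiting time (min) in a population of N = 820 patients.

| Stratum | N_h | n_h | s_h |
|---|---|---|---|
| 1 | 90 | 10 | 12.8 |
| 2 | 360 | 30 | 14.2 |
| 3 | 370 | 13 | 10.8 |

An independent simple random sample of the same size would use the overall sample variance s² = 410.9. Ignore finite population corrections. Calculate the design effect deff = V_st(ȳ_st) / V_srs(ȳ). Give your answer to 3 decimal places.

deff ≈ 0.428

V̂(ȳ_st) = Σ W_h² s_h²/n_h, with W_h = N_h/N and N = 820:
  stratum 1: (90/820)²·12.8²/10 = 0.197368
  stratum 2: (360/820)²·14.2²/30 = 1.29549
  stratum 3: (370/820)²·10.8²/13 = 1.82675
V_st = 3.31961
V_srs = s²/n = 410.9/53 = 7.75283
deff = V_st / V_srs = 3.31961/7.75283 = 0.4282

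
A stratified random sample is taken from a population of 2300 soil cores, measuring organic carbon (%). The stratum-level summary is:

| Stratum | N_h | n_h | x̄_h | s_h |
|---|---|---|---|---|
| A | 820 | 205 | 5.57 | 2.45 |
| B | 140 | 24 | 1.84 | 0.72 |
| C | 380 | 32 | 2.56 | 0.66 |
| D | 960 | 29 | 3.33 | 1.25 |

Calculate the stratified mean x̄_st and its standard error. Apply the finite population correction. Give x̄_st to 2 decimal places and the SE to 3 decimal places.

x̄_st = Σ W_h x̄_h = (820·5.57 + 140·1.84 + 380·2.56 + 960·3.33)/2300 = 3.91070
V̂(x̄_st) = Σ W_h² (1 − n_h/N_h) s_h²/n_h, with W_h = N_h/N and N = 2300:
  stratum A: (820/2300)²·(1 − 205/820)·2.45²/205 = 0.00279133
  stratum B: (140/2300)²·(1 − 24/140)·0.72²/24 = 6.63108e-05
  stratum C: (380/2300)²·(1 − 32/380)·0.66²/32 = 0.000340287
  stratum D: (960/2300)²·(1 − 29/960)·1.25²/29 = 0.00910306
V̂(x̄_st) = 0.012301
SE(x̄_st) = √0.012301 = 0.11091

x̄_st ≈ 3.91, SE ≈ 0.111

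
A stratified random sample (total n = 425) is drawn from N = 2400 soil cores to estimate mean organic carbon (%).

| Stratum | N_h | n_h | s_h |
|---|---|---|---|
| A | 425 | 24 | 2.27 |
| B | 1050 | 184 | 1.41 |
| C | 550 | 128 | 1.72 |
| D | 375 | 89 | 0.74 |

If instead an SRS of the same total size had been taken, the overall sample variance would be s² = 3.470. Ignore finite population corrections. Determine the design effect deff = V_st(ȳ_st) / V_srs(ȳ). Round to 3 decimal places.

V̂(ȳ_st) = Σ W_h² s_h²/n_h, with W_h = N_h/N and N = 2400:
  stratum A: (425/2400)²·2.27²/24 = 0.0067328
  stratum B: (1050/2400)²·1.41²/184 = 0.00206812
  stratum C: (550/2400)²·1.72²/128 = 0.00121381
  stratum D: (375/2400)²·0.74²/89 = 0.000150215
V_st = 0.0101649
V_srs = s²/n = 3.470/425 = 0.00816471
deff = V_st / V_srs = 0.0101649/0.00816471 = 1.2450

deff ≈ 1.245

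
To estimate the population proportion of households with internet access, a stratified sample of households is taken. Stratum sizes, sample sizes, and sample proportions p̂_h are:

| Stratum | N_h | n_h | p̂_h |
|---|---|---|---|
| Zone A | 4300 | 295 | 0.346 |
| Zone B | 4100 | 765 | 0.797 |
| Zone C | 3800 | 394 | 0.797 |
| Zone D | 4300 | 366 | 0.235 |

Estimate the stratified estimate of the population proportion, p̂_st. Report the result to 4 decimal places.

p̂_st ≈ 0.5330

N = 16500; stratum weights W_h = N_h/N.
p̂_st = Σ W_h p̂_h = (4300·0.346 + 4100·0.797 + 3800·0.797 + 4300·0.235)/16500 = 0.53301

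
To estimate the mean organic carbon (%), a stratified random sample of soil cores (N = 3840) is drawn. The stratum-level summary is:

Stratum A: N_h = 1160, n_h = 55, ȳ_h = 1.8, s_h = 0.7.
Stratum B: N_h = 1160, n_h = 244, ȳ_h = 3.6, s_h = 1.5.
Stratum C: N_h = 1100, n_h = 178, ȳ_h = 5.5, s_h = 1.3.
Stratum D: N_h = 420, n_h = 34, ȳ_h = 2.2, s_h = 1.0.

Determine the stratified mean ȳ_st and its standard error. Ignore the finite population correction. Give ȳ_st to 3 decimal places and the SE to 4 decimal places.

ȳ_st ≈ 3.447, SE ≈ 0.0528

ȳ_st = Σ W_h ȳ_h = (1160·1.8 + 1160·3.6 + 1100·5.5 + 420·2.2)/3840 = 3.44740
V̂(ȳ_st) = Σ W_h² s_h²/n_h, with W_h = N_h/N and N = 3840:
  stratum A: (1160/3840)²·0.7²/55 = 0.000812993
  stratum B: (1160/3840)²·1.5²/244 = 0.000841485
  stratum C: (1100/3840)²·1.3²/178 = 0.000779094
  stratum D: (420/3840)²·1.0²/34 = 0.00035185
V̂(ȳ_st) = 0.00278542
SE(ȳ_st) = √0.00278542 = 0.0527771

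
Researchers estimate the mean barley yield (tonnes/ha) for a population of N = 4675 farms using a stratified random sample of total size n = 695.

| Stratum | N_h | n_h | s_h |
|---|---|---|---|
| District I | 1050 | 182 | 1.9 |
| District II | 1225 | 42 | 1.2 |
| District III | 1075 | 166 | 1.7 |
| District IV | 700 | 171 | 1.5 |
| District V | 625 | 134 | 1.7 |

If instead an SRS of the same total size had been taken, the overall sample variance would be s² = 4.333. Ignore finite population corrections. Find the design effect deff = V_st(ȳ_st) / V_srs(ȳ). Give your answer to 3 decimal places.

deff ≈ 0.795

V̂(ȳ_st) = Σ W_h² s_h²/n_h, with W_h = N_h/N and N = 4675:
  stratum District I: (1050/4675)²·1.9²/182 = 0.00100058
  stratum District II: (1225/4675)²·1.2²/42 = 0.00235409
  stratum District III: (1075/4675)²·1.7²/166 = 0.000920542
  stratum District IV: (700/4675)²·1.5²/171 = 0.000294998
  stratum District V: (625/4675)²·1.7²/134 = 0.000385469
V_st = 0.00495567
V_srs = s²/n = 4.333/695 = 0.00623453
deff = V_st / V_srs = 0.00495567/0.00623453 = 0.7949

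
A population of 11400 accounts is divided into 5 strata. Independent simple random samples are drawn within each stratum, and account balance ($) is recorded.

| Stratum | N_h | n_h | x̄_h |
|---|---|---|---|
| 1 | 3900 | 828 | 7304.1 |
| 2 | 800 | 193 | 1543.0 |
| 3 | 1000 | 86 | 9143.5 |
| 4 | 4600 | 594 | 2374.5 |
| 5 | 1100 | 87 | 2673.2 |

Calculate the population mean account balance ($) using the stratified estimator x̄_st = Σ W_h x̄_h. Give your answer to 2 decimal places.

x̄_st ≈ 4625.19

N = Σ N_h = 11400. Stratum weights W_h = N_h/N.
x̄_st = (3900·7304.1 + 800·1543.0 + 1000·9143.5 + 4600·2374.5 + 1100·2673.2) / 11400 = 4625.1851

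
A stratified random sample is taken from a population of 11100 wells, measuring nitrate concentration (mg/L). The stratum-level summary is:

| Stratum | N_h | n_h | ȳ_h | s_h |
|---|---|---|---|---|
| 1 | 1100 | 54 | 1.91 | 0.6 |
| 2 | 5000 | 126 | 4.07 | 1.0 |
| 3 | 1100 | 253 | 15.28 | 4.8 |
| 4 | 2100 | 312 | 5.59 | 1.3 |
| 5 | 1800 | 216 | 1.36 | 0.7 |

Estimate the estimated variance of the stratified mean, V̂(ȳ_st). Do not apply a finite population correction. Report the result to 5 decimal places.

V̂(ȳ_st) = Σ W_h² s_h²/n_h, with W_h = N_h/N and N = 11100:
  stratum 1: (1100/11100)²·0.6²/54 = 6.54709e-05
  stratum 2: (5000/11100)²·1.0²/126 = 0.00161036
  stratum 3: (1100/11100)²·4.8²/253 = 0.000894337
  stratum 4: (2100/11100)²·1.3²/312 = 0.000193876
  stratum 5: (1800/11100)²·0.7²/216 = 5.96542e-05
V̂(ȳ_st) = 0.0028237

V̂(ȳ_st) ≈ 0.00282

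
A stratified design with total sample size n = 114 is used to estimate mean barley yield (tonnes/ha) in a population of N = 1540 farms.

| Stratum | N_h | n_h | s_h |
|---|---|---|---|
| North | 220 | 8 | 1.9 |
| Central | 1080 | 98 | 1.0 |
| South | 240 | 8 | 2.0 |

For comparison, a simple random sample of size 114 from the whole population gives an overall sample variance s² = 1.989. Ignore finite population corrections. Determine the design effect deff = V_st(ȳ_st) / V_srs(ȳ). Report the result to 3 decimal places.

deff ≈ 1.511

V̂(ȳ_st) = Σ W_h² s_h²/n_h, with W_h = N_h/N and N = 1540:
  stratum North: (220/1540)²·1.9²/8 = 0.00920918
  stratum Central: (1080/1540)²·1.0²/98 = 0.00501857
  stratum South: (240/1540)²·2.0²/8 = 0.0121437
V_st = 0.0263715
V_srs = s²/n = 1.989/114 = 0.0174474
deff = V_st / V_srs = 0.0263715/0.0174474 = 1.5115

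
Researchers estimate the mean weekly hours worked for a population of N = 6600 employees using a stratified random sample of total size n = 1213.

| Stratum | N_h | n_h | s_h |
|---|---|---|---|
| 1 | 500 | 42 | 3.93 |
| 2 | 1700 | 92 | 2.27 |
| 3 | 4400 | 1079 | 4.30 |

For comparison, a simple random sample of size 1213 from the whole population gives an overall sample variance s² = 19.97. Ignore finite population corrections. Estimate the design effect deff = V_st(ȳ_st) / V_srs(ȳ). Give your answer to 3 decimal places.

V̂(ȳ_st) = Σ W_h² s_h²/n_h, with W_h = N_h/N and N = 6600:
  stratum 1: (500/6600)²·3.93²/42 = 0.00211051
  stratum 2: (1700/6600)²·2.27²/92 = 0.00371598
  stratum 3: (4400/6600)²·4.30²/1079 = 0.00761611
V_st = 0.0134426
V_srs = s²/n = 19.97/1213 = 0.0164633
deff = V_st / V_srs = 0.0134426/0.0164633 = 0.8165

deff ≈ 0.817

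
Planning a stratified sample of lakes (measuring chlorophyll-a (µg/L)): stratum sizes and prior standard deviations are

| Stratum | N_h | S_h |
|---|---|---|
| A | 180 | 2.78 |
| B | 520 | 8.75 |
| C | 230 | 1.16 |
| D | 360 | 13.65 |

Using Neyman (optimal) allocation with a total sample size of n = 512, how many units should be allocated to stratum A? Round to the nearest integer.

Neyman allocation: n_h = n · N_h S_h / Σ N_i S_i, with n = 512.
  stratum A: N_h·S_h = 180·2.78 = 500.40
  stratum B: N_h·S_h = 520·8.75 = 4550.00
  stratum C: N_h·S_h = 230·1.16 = 266.80
  stratum D: N_h·S_h = 360·13.65 = 4914.00
Σ N_h S_h = 10231.20
n for stratum A = 512·500.40/10231.20 = 25.042 → 25

25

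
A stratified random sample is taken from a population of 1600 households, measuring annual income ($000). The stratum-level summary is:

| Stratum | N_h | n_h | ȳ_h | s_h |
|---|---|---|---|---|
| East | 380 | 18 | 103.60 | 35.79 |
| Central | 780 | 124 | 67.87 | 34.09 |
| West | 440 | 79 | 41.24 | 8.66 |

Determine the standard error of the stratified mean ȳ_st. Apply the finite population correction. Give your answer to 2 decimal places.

V̂(ȳ_st) = Σ W_h² (1 − n_h/N_h) s_h²/n_h, with W_h = N_h/N and N = 1600:
  stratum East: (380/1600)²·(1 − 18/380)·35.79²/18 = 3.82387
  stratum Central: (780/1600)²·(1 − 124/780)·34.09²/124 = 1.87323
  stratum West: (440/1600)²·(1 − 79/440)·8.66²/79 = 0.0589018
V̂(ȳ_st) = 5.756
SE(ȳ_st) = √5.756 = 2.39917

SE(ȳ_st) ≈ 2.40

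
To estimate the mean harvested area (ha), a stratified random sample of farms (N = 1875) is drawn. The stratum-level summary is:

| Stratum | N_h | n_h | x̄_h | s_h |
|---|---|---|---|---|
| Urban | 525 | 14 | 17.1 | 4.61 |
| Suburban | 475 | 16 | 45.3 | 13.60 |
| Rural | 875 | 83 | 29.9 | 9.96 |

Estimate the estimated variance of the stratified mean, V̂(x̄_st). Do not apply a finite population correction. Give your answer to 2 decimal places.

V̂(x̄_st) = Σ W_h² s_h²/n_h, with W_h = N_h/N and N = 1875:
  stratum Urban: (525/1875)²·4.61²/14 = 0.119012
  stratum Suburban: (475/1875)²·13.60²/16 = 0.741895
  stratum Rural: (875/1875)²·9.96²/83 = 0.260288
V̂(x̄_st) = 1.12119

V̂(x̄_st) ≈ 1.12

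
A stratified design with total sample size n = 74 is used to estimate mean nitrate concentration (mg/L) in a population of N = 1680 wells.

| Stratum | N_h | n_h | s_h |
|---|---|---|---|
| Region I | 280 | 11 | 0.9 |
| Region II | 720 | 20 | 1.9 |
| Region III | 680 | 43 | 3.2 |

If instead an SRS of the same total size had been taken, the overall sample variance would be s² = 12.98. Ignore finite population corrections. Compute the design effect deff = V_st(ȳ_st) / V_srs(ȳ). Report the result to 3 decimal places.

deff ≈ 0.423

V̂(ȳ_st) = Σ W_h² s_h²/n_h, with W_h = N_h/N and N = 1680:
  stratum Region I: (280/1680)²·0.9²/11 = 0.00204545
  stratum Region II: (720/1680)²·1.9²/20 = 0.0331531
  stratum Region III: (680/1680)²·3.2²/43 = 0.0390149
V_st = 0.0742134
V_srs = s²/n = 12.98/74 = 0.175405
deff = V_st / V_srs = 0.0742134/0.175405 = 0.4231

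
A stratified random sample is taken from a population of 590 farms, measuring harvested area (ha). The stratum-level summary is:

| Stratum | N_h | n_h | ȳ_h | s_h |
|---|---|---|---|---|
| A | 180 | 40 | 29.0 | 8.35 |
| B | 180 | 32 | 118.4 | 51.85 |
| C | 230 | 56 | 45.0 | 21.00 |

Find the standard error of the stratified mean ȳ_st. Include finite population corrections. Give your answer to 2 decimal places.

V̂(ȳ_st) = Σ W_h² (1 − n_h/N_h) s_h²/n_h, with W_h = N_h/N and N = 590:
  stratum A: (180/590)²·(1 − 40/180)·8.35²/40 = 0.126186
  stratum B: (180/590)²·(1 − 32/180)·51.85²/32 = 6.42951
  stratum C: (230/590)²·(1 − 56/230)·21.00²/56 = 0.905365
V̂(ȳ_st) = 7.46106
SE(ȳ_st) = √7.46106 = 2.73149

SE(ȳ_st) ≈ 2.73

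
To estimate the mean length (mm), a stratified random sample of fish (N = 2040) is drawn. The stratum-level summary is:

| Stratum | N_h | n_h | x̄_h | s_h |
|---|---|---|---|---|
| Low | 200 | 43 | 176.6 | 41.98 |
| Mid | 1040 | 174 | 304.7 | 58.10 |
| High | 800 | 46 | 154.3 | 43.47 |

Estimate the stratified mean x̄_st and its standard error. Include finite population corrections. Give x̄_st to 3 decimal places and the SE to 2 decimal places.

x̄_st ≈ 233.161, SE ≈ 3.23

x̄_st = Σ W_h x̄_h = (200·176.6 + 1040·304.7 + 800·154.3)/2040 = 233.16078
V̂(x̄_st) = Σ W_h² (1 − n_h/N_h) s_h²/n_h, with W_h = N_h/N and N = 2040:
  stratum Low: (200/2040)²·(1 − 43/200)·41.98²/43 = 0.309233
  stratum Mid: (1040/2040)²·(1 − 174/1040)·58.10²/174 = 4.1985
  stratum High: (800/2040)²·(1 − 46/800)·43.47²/46 = 5.95419
V̂(x̄_st) = 10.4619
SE(x̄_st) = √10.4619 = 3.23449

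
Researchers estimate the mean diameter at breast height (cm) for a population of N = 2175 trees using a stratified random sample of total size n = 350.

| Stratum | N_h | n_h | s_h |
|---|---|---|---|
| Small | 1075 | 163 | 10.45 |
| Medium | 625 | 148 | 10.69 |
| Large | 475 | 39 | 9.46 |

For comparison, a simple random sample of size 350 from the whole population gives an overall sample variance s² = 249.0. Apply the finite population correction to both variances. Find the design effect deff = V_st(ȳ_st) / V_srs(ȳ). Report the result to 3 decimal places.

V̂(ȳ_st) = Σ W_h² (1 − n_h/N_h) s_h²/n_h, with W_h = N_h/N and N = 2175:
  stratum Small: (1075/2175)²·(1 − 163/1075)·10.45²/163 = 0.138845
  stratum Medium: (625/2175)²·(1 − 148/625)·10.69²/148 = 0.0486602
  stratum Large: (475/2175)²·(1 − 39/475)·9.46²/39 = 0.100457
V_st = 0.287962
V_srs = (1 − 350/2175)·249.0/350 = 0.596946
deff = V_st / V_srs = 0.287962/0.596946 = 0.4824

deff ≈ 0.482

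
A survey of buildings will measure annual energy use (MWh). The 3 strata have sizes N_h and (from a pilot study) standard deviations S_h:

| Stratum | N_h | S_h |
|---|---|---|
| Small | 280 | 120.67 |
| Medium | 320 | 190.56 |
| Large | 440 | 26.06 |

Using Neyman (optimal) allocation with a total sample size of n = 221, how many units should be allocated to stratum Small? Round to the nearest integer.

70

Neyman allocation: n_h = n · N_h S_h / Σ N_i S_i, with n = 221.
  stratum Small: N_h·S_h = 280·120.67 = 33787.60
  stratum Medium: N_h·S_h = 320·190.56 = 60979.20
  stratum Large: N_h·S_h = 440·26.06 = 11466.40
Σ N_h S_h = 106233.20
n for stratum Small = 221·33787.60/106233.20 = 70.289 → 70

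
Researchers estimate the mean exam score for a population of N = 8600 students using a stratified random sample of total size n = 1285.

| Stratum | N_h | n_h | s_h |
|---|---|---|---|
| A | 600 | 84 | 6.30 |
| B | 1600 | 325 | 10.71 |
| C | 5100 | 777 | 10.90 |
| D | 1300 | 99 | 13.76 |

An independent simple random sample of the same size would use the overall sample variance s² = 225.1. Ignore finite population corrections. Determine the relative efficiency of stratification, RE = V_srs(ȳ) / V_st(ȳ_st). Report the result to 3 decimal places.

RE ≈ 1.564

V̂(ȳ_st) = Σ W_h² s_h²/n_h, with W_h = N_h/N and N = 8600:
  stratum A: (600/8600)²·6.30²/84 = 0.00229989
  stratum B: (1600/8600)²·10.71²/325 = 0.0122163
  stratum C: (5100/8600)²·10.90²/777 = 0.0537744
  stratum D: (1300/8600)²·13.76²/99 = 0.043701
V_st = 0.111992
V_srs = s²/n = 225.1/1285 = 0.175175
Relative efficiency = V_srs / V_st = 0.175175/0.111992 = 1.5642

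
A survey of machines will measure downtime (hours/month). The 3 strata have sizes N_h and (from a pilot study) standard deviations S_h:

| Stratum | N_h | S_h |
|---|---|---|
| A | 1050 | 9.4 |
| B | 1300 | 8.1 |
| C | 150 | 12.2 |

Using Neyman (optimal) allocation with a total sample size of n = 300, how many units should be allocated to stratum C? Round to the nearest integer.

25

Neyman allocation: n_h = n · N_h S_h / Σ N_i S_i, with n = 300.
  stratum A: N_h·S_h = 1050·9.4 = 9870.00
  stratum B: N_h·S_h = 1300·8.1 = 10530.00
  stratum C: N_h·S_h = 150·12.2 = 1830.00
Σ N_h S_h = 22230.00
n for stratum C = 300·1830.00/22230.00 = 24.696 → 25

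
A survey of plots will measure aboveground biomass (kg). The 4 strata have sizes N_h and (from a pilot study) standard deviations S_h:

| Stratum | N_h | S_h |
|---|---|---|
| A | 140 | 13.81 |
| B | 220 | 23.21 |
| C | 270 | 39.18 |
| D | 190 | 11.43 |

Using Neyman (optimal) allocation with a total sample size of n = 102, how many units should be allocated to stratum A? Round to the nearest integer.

10

Neyman allocation: n_h = n · N_h S_h / Σ N_i S_i, with n = 102.
  stratum A: N_h·S_h = 140·13.81 = 1933.40
  stratum B: N_h·S_h = 220·23.21 = 5106.20
  stratum C: N_h·S_h = 270·39.18 = 10578.60
  stratum D: N_h·S_h = 190·11.43 = 2171.70
Σ N_h S_h = 19789.90
n for stratum A = 102·1933.40/19789.90 = 9.965 → 10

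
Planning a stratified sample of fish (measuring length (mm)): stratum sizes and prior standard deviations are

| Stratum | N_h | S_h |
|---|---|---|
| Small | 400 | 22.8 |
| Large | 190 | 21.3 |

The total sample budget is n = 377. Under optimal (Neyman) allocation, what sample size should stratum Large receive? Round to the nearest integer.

116

Neyman allocation: n_h = n · N_h S_h / Σ N_i S_i, with n = 377.
  stratum Small: N_h·S_h = 400·22.8 = 9120.00
  stratum Large: N_h·S_h = 190·21.3 = 4047.00
Σ N_h S_h = 13167.00
n for stratum Large = 377·4047.00/13167.00 = 115.874 → 116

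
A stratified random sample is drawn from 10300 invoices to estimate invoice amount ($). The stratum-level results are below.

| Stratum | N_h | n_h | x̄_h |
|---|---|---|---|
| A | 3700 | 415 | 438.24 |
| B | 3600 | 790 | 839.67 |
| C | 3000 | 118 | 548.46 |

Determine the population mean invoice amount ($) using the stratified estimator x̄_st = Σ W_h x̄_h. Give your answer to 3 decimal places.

x̄_st ≈ 610.649

N = Σ N_h = 10300. Stratum weights W_h = N_h/N.
x̄_st = (3700·438.24 + 3600·839.67 + 3000·548.46) / 10300 = 610.64854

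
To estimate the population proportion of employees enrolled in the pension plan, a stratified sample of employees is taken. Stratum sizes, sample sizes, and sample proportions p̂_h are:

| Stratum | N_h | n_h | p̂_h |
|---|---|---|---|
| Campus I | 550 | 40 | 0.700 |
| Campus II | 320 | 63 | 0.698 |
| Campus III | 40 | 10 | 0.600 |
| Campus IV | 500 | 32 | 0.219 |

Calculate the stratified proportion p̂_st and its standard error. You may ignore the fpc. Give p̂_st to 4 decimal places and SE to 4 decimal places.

N = 1410; stratum weights W_h = N_h/N.
p̂_st = Σ W_h p̂_h = (550·0.700 + 320·0.698 + 40·0.600 + 500·0.219)/1410 = 0.52614
V̂(p̂_st) = Σ W_h² p̂_h(1−p̂_h)/(n_h−1):
  stratum Campus I: (550/1410)²·0.700·0.300/39 = 0.000819298
  stratum Campus II: (320/1410)²·0.698·0.302/62 = 0.000175119
  stratum Campus III: (40/1410)²·0.600·0.400/9 = 2.1461e-05
  stratum Campus IV: (500/1410)²·0.219·0.781/31 = 0.000693802
V̂(p̂_st) = 0.00170968; SE = √V̂ = 0.0413483

p̂_st ≈ 0.5261, SE ≈ 0.0413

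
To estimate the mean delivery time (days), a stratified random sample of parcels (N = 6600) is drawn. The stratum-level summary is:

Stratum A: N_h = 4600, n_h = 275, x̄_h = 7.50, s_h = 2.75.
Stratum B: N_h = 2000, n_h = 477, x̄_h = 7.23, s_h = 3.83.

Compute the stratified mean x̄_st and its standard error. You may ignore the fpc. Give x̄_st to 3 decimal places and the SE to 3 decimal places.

x̄_st ≈ 7.418, SE ≈ 0.127

x̄_st = Σ W_h x̄_h = (4600·7.50 + 2000·7.23)/6600 = 7.41818
V̂(x̄_st) = Σ W_h² s_h²/n_h, with W_h = N_h/N and N = 6600:
  stratum A: (4600/6600)²·2.75²/275 = 0.0133586
  stratum B: (2000/6600)²·3.83²/477 = 0.00282391
V̂(x̄_st) = 0.0161825
SE(x̄_st) = √0.0161825 = 0.12721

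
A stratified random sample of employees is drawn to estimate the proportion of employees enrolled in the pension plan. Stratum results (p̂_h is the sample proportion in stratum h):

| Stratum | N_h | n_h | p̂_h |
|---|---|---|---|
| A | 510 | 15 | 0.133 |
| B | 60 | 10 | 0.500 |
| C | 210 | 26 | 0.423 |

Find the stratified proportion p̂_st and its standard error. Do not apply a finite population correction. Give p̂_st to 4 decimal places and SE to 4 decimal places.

N = 780; stratum weights W_h = N_h/N.
p̂_st = Σ W_h p̂_h = (510·0.133 + 60·0.500 + 210·0.423)/780 = 0.23931
V̂(p̂_st) = Σ W_h² p̂_h(1−p̂_h)/(n_h−1):
  stratum A: (510/780)²·0.133·0.867/14 = 0.00352123
  stratum B: (60/780)²·0.500·0.500/9 = 0.000164366
  stratum C: (210/780)²·0.423·0.577/25 = 0.000707661
V̂(p̂_st) = 0.00439325; SE = √V̂ = 0.0662816

p̂_st ≈ 0.2393, SE ≈ 0.0663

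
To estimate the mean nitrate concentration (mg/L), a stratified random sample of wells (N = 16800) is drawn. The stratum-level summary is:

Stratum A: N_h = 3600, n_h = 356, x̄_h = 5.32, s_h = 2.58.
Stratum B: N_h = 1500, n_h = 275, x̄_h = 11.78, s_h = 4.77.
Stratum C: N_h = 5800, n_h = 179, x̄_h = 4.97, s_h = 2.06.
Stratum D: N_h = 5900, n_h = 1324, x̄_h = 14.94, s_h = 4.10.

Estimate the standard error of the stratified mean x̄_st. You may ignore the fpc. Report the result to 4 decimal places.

SE(x̄_st) ≈ 0.0769

V̂(x̄_st) = Σ W_h² s_h²/n_h, with W_h = N_h/N and N = 16800:
  stratum A: (3600/16800)²·2.58²/356 = 0.00085857
  stratum B: (1500/16800)²·4.77²/275 = 0.000659581
  stratum C: (5800/16800)²·2.06²/179 = 0.00282565
  stratum D: (5900/16800)²·4.10²/1324 = 0.0015659
V̂(x̄_st) = 0.00590971
SE(x̄_st) = √0.00590971 = 0.0768746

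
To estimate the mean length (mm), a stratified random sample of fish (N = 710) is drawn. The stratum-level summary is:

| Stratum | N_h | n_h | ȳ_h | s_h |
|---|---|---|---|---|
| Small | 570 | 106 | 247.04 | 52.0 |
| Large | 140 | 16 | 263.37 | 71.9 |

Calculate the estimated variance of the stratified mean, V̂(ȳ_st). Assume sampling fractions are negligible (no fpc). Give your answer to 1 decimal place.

V̂(ȳ_st) ≈ 29.0

V̂(ȳ_st) = Σ W_h² s_h²/n_h, with W_h = N_h/N and N = 710:
  stratum Small: (570/710)²·52.0²/106 = 16.4412
  stratum Large: (140/710)²·71.9²/16 = 12.5625
V̂(ȳ_st) = 29.0037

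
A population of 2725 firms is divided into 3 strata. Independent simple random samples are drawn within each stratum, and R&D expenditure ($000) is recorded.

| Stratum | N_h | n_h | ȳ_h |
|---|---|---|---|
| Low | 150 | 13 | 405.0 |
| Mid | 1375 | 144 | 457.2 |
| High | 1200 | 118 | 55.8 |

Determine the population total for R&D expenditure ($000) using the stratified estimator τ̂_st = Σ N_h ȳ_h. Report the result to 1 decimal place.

τ̂_st = Σ N_h ȳ_h = 150·405.0 + 1375·457.2 + 1200·55.8 = 756360.0

τ̂_st ≈ 756360.0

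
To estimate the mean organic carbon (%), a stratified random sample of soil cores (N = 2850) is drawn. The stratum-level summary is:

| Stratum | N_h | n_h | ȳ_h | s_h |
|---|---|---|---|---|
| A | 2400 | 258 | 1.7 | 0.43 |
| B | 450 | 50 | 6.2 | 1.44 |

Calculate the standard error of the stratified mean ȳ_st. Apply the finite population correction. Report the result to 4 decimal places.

V̂(ȳ_st) = Σ W_h² (1 − n_h/N_h) s_h²/n_h, with W_h = N_h/N and N = 2850:
  stratum A: (2400/2850)²·(1 − 258/2400)·0.43²/258 = 0.000453584
  stratum B: (450/2850)²·(1 − 50/450)·1.44²/50 = 0.000919047
V̂(ȳ_st) = 0.00137263
SE(ȳ_st) = √0.00137263 = 0.037049

SE(ȳ_st) ≈ 0.0370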